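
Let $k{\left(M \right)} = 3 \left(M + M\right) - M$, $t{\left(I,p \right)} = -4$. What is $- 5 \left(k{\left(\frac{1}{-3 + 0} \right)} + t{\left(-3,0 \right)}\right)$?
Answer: $\frac{85}{3} \approx 28.333$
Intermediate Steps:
$k{\left(M \right)} = 5 M$ ($k{\left(M \right)} = 3 \cdot 2 M - M = 6 M - M = 5 M$)
$- 5 \left(k{\left(\frac{1}{-3 + 0} \right)} + t{\left(-3,0 \right)}\right) = - 5 \left(\frac{5}{-3 + 0} - 4\right) = - 5 \left(\frac{5}{-3} - 4\right) = - 5 \left(5 \left(- \frac{1}{3}\right) - 4\right) = - 5 \left(- \frac{5}{3} - 4\right) = \left(-5\right) \left(- \frac{17}{3}\right) = \frac{85}{3}$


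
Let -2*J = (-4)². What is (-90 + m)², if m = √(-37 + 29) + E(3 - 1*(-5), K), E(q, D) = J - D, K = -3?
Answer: 9017 - 380*I*√2 ≈ 9017.0 - 537.4*I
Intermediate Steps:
J = -8 (J = -½*(-4)² = -½*16 = -8)
E(q, D) = -8 - D
m = -5 + 2*I*√2 (m = √(-37 + 29) + (-8 - 1*(-3)) = √(-8) + (-8 + 3) = 2*I*√2 - 5 = -5 + 2*I*√2 ≈ -5.0 + 2.8284*I)
(-90 + m)² = (-90 + (-5 + 2*I*√2))² = (-95 + 2*I*√2)²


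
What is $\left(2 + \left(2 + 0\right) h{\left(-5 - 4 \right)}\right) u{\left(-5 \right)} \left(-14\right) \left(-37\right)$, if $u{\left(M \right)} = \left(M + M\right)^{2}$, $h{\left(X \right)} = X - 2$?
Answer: $-1036000$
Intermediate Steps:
$h{\left(X \right)} = -2 + X$
$u{\left(M \right)} = 4 M^{2}$ ($u{\left(M \right)} = \left(2 M\right)^{2} = 4 M^{2}$)
$\left(2 + \left(2 + 0\right) h{\left(-5 - 4 \right)}\right) u{\left(-5 \right)} \left(-14\right) \left(-37\right) = \left(2 + \left(2 + 0\right) \left(-2 - 9\right)\right) 4 \left(-5\right)^{2} \left(-14\right) \left(-37\right) = \left(2 + 2 \left(-2 - 9\right)\right) 4 \cdot 25 \left(-14\right) \left(-37\right) = \left(2 + 2 \left(-11\right)\right) 100 \left(-14\right) \left(-37\right) = \left(2 - 22\right) 100 \left(-14\right) \left(-37\right) = \left(-20\right) 100 \left(-14\right) \left(-37\right) = \left(-2000\right) \left(-14\right) \left(-37\right) = 28000 \left(-37\right) = -1036000$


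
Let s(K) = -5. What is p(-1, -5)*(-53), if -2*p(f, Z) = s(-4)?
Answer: -265/2 ≈ -132.50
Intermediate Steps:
p(f, Z) = 5/2 (p(f, Z) = -½*(-5) = 5/2)
p(-1, -5)*(-53) = (5/2)*(-53) = -265/2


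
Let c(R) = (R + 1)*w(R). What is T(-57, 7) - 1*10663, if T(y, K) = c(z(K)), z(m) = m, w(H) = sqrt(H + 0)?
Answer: -10663 + 8*sqrt(7) ≈ -10642.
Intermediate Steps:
w(H) = sqrt(H)
c(R) = sqrt(R)*(1 + R) (c(R) = (R + 1)*sqrt(R) = (1 + R)*sqrt(R) = sqrt(R)*(1 + R))
T(y, K) = sqrt(K)*(1 + K)
T(-57, 7) - 1*10663 = sqrt(7)*(1 + 7) - 1*10663 = sqrt(7)*8 - 10663 = 8*sqrt(7) - 10663 = -10663 + 8*sqrt(7)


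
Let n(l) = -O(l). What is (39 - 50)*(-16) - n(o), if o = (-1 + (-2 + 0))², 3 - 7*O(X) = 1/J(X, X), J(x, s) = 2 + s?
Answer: 13584/77 ≈ 176.42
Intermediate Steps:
O(X) = 3/7 - 1/(7*(2 + X))
o = 9 (o = (-1 - 2)² = (-3)² = 9)
n(l) = -(5 + 3*l)/(7*(2 + l))
(39 - 50)*(-16) - n(o) = (39 - 50)*(-16) - (-5 - 3*9)/(7*(2 + 9)) = -11*(-16) - (-5 - 27)/(7*11) = 176 - (-32)/(7*11) = 176 - 1*(-32/77) = 176 + 32/77 = 13584/77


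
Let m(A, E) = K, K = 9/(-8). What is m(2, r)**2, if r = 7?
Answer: 81/64 ≈ 1.2656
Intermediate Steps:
K = -9/8 (K = 9*(-1/8) = -9/8 ≈ -1.1250)
m(A, E) = -9/8
m(2, r)**2 = (-9/8)**2 = 81/64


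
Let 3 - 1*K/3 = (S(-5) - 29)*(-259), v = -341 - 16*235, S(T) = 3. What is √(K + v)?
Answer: I*√24294 ≈ 155.87*I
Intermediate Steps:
v = -4101 (v = -341 - 3760 = -4101)
K = -20193 (K = 9 - 3*(3 - 29)*(-259) = 9 - (-78)*(-259) = 9 - 3*6734 = 9 - 20202 = -20193)
√(K + v) = √(-20193 - 4101) = √(-24294) = I*√24294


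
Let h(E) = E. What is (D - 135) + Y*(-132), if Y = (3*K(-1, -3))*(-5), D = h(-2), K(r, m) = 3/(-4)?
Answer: -1622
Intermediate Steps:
K(r, m) = -3/4 (K(r, m) = 3*(-1/4) = -3/4)
D = -2
Y = 45/4 (Y = (3*(-3/4))*(-5) = -9/4*(-5) = 45/4 ≈ 11.250)
(D - 135) + Y*(-132) = (-2 - 135) + (45/4)*(-132) = -137 - 1485 = -1622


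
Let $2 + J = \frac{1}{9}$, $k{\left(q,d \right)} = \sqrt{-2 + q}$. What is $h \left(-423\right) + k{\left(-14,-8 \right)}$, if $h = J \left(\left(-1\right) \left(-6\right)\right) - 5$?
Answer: $6909 + 4 i \approx 6909.0 + 4.0 i$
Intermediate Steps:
$J = - \frac{17}{9}$ ($J = -2 + \frac{1}{9} = - \frac{17}{9} \approx -1.8889$)
$h = - \frac{49}{3}$ ($h = - \frac{17 \left(\left(-1\right) \left(-6\right)\right)}{9} - 5 = \left(- \frac{17}{9}\right) 6 - 5 = - \frac{34}{3} - 5 = - \frac{49}{3} \approx -16.333$)
$h \left(-423\right) + k{\left(-14,-8 \right)} = \left(- \frac{49}{3}\right) \left(-423\right) + \sqrt{-2 - 14} = 6909 + \sqrt{-16} = 6909 + 4 i$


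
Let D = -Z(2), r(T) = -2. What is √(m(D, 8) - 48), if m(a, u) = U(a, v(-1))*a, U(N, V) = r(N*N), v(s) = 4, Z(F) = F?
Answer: 2*I*√11 ≈ 6.6332*I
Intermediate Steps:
U(N, V) = -2
D = -2 (D = -1*2 = -2)
m(a, u) = -2*a
√(m(D, 8) - 48) = √(-2*(-2) - 48) = √(4 - 48) = √(-44) = 2*I*√11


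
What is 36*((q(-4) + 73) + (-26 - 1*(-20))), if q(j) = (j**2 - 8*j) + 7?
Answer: 4392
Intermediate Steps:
q(j) = 7 + j**2 - 8*j
36*((q(-4) + 73) + (-26 - 1*(-20))) = 36*(((7 + (-4)**2 - 8*(-4)) + 73) + (-26 - 1*(-20))) = 36*(((7 + 16 + 32) + 73) + (-26 + 20)) = 36*((55 + 73) - 6) = 36*(128 - 6) = 36*122 = 4392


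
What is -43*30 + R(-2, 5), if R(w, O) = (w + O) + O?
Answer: -1282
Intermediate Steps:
R(w, O) = w + 2*O (R(w, O) = (O + w) + O = w + 2*O)
-43*30 + R(-2, 5) = -43*30 + (-2 + 2*5) = -1290 + (-2 + 10) = -1290 + 8 = -1282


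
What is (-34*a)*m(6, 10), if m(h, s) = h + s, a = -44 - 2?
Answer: 25024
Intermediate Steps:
a = -46
(-34*a)*m(6, 10) = (-34*(-46))*(6 + 10) = 1564*16 = 25024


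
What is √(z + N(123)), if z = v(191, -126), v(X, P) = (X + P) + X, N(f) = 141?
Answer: √397 ≈ 19.925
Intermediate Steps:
v(X, P) = P + 2*X (v(X, P) = (P + X) + X = P + 2*X)
z = 256 (z = -126 + 2*191 = -126 + 382 = 256)
√(z + N(123)) = √(256 + 141) = √397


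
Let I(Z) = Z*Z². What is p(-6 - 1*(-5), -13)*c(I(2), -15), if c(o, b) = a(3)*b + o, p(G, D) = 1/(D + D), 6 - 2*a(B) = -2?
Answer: 2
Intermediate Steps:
a(B) = 4 (a(B) = 3 - ½*(-2) = 3 + 1 = 4)
p(G, D) = 1/(2*D)
I(Z) = Z³
c(o, b) = o + 4*b (c(o, b) = 4*b + o = o + 4*b)
p(-6 - 1*(-5), -13)*c(I(2), -15) = ((½)/(-13))*(2³ + 4*(-15)) = ((½)*(-1/13))*(8 - 60) = -1/26*(-52) = 2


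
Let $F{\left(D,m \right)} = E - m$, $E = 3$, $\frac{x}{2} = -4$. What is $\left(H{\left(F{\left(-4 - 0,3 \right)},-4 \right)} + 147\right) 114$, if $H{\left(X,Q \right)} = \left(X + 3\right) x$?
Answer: $14022$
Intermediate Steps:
$x = -8$ ($x = 2 \left(-4\right) = -8$)
$F{\left(D,m \right)} = 3 - m$
$H{\left(X,Q \right)} = -24 - 8 X$ ($H{\left(X,Q \right)} = \left(X + 3\right) \left(-8\right) = \left(3 + X\right) \left(-8\right) = -24 - 8 X$)
$\left(H{\left(F{\left(-4 - 0,3 \right)},-4 \right)} + 147\right) 114 = \left(\left(-24 - 8 \left(3 - 3\right)\right) + 147\right) 114 = \left(\left(-24 - 0\right) + 147\right) 114 = \left(\left(-24 + 0\right) + 147\right) 114 = \left(-24 + 147\right) 114 = 123 \cdot 114 = 14022$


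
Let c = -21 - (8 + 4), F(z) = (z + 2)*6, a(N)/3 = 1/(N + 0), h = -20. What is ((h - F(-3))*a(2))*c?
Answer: 693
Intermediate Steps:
a(N) = 3/N (a(N) = 3/(N + 0) = 3/N)
F(z) = 12 + 6*z (F(z) = (2 + z)*6 = 12 + 6*z)
c = -33 (c = -21 - 1*12 = -21 - 12 = -33)
((h - F(-3))*a(2))*c = ((-20 - (12 + 6*(-3)))*(3/2))*(-33) = ((-20 - (12 - 18))*(3*(½)))*(-33) = ((-20 - 1*(-6))*(3/2))*(-33) = ((-20 + 6)*(3/2))*(-33) = -14*3/2*(-33) = -21*(-33) = 693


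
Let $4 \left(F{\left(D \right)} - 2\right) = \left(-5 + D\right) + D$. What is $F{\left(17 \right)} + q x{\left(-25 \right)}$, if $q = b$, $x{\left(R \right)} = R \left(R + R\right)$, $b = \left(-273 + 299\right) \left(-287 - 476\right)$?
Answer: $- \frac{99189963}{4} \approx -2.4798 \cdot 10^{7}$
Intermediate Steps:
$b = -19838$ ($b = 26 \left(-763\right) = -19838$)
$x{\left(R \right)} = 2 R^{2}$ ($x{\left(R \right)} = R 2 R = 2 R^{2}$)
$q = -19838$
$F{\left(D \right)} = \frac{3}{4} + \frac{D}{2}$ ($F{\left(D \right)} = 2 + \frac{\left(-5 + D\right) + D}{4} = 2 + \frac{-5 + 2 D}{4} = 2 + \left(- \frac{5}{4} + \frac{D}{2}\right) = \frac{3}{4} + \frac{D}{2}$)
$F{\left(17 \right)} + q x{\left(-25 \right)} = \left(\frac{3}{4} + \frac{1}{2} \cdot 17\right) - 19838 \cdot 2 \left(-25\right)^{2} = \left(\frac{3}{4} + \frac{17}{2}\right) - 19838 \cdot 2 \cdot 625 = \frac{37}{4} - 24797500 = - \frac{99189963}{4}$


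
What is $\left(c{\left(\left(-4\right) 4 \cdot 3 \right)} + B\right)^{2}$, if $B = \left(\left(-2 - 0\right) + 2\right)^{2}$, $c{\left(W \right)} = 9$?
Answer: $81$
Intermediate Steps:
$B = 0$ ($B = \left(\left(-2 + 0\right) + 2\right)^{2} = \left(-2 + 2\right)^{2} = 0^{2} = 0$)
$\left(c{\left(\left(-4\right) 4 \cdot 3 \right)} + B\right)^{2} = \left(9 + 0\right)^{2} = 9^{2} = 81$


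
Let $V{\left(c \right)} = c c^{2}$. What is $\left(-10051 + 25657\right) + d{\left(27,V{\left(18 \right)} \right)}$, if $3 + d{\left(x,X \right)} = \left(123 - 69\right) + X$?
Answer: $21489$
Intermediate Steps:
$V{\left(c \right)} = c^{3}$
$d{\left(x,X \right)} = 51 + X$ ($d{\left(x,X \right)} = -3 + \left(\left(123 - 69\right) + X\right) = -3 + \left(54 + X\right) = 51 + X$)
$\left(-10051 + 25657\right) + d{\left(27,V{\left(18 \right)} \right)} = \left(-10051 + 25657\right) + \left(51 + 18^{3}\right) = 15606 + \left(51 + 5832\right) = 15606 + 5883 = 21489$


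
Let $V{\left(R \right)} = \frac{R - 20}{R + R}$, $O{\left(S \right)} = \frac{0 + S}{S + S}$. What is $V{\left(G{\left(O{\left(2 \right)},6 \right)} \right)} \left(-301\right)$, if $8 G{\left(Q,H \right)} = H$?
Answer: $\frac{23177}{6} \approx 3862.8$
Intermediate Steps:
$O{\left(S \right)} = \frac{1}{2}$ ($O{\left(S \right)} = \frac{S}{2 S} = S \frac{1}{2 S} = \frac{1}{2}$)
$G{\left(Q,H \right)} = \frac{H}{8}$
$V{\left(R \right)} = \frac{-20 + R}{2 R}$
$V{\left(G{\left(O{\left(2 \right)},6 \right)} \right)} \left(-301\right) = \frac{-20 + \frac{1}{8} \cdot 6}{2 \cdot \frac{1}{8} \cdot 6} \left(-301\right) = \frac{-20 + \frac{3}{4}}{2 \cdot \frac{3}{4}} \left(-301\right) = \frac{1}{2} \cdot \frac{4}{3} \left(- \frac{77}{4}\right) \left(-301\right) = \left(- \frac{77}{6}\right) \left(-301\right) = \frac{23177}{6}$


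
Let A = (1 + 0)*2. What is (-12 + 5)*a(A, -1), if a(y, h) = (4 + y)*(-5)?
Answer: 210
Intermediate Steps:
A = 2 (A = 1*2 = 2)
a(y, h) = -20 - 5*y
(-12 + 5)*a(A, -1) = (-12 + 5)*(-20 - 5*2) = -7*(-20 - 10) = -7*(-30) = 210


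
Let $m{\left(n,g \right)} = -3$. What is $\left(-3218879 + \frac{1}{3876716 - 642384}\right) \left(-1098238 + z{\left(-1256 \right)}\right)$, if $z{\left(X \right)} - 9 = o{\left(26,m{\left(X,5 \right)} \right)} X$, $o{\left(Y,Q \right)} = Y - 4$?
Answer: $\frac{11721252578063020047}{3234332} \approx 3.624 \cdot 10^{12}$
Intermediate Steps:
$o{\left(Y,Q \right)} = -4 + Y$ ($o{\left(Y,Q \right)} = Y - 4 = -4 + Y$)
$z{\left(X \right)} = 9 + 22 X$ ($z{\left(X \right)} = 9 + \left(-4 + 26\right) X = 9 + 22 X$)
$\left(-3218879 + \frac{1}{3876716 - 642384}\right) \left(-1098238 + z{\left(-1256 \right)}\right) = \left(-3218879 + \frac{1}{3876716 - 642384}\right) \left(-1098238 + \left(9 + 22 \left(-1256\right)\right)\right) = \left(-3218879 + \frac{1}{3234332}\right) \left(-1098238 + \left(9 - 27632\right)\right) = \left(-3218879 + \frac{1}{3234332}\right) \left(-1098238 - 27623\right) = \left(- \frac{10410923353827}{3234332}\right) \left(-1125861\right) = \frac{11721252578063020047}{3234332}$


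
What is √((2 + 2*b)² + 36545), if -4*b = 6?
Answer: √36546 ≈ 191.17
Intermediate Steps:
b = -3/2 (b = -¼*6 = -3/2 ≈ -1.5000)
√((2 + 2*b)² + 36545) = √((2 + 2*(-3/2))² + 36545) = √((2 - 3)² + 36545) = √((-1)² + 36545) = √(1 + 36545) = √36546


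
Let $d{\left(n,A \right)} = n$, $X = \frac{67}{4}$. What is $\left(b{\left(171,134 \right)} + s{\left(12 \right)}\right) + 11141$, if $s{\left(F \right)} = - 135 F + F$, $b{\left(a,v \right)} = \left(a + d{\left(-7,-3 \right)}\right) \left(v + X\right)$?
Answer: $34256$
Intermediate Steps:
$X = \frac{67}{4}$ ($X = 67 \cdot \frac{1}{4} = \frac{67}{4} \approx 16.75$)
$b{\left(a,v \right)} = \left(-7 + a\right) \left(\frac{67}{4} + v\right)$ ($b{\left(a,v \right)} = \left(a - 7\right) \left(v + \frac{67}{4}\right) = \left(-7 + a\right) \left(\frac{67}{4} + v\right)$)
$s{\left(F \right)} = - 134 F$
$\left(b{\left(171,134 \right)} + s{\left(12 \right)}\right) + 11141 = \left(\left(- \frac{469}{4} - 938 + \frac{67}{4} \cdot 171 + 171 \cdot 134\right) - 1608\right) + 11141 = \left(\left(- \frac{469}{4} - 938 + \frac{11457}{4} + 22914\right) - 1608\right) + 11141 = \left(24723 - 1608\right) + 11141 = 23115 + 11141 = 34256$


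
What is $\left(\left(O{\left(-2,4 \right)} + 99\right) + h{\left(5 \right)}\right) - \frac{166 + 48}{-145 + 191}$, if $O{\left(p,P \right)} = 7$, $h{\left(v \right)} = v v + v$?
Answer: $\frac{3021}{23} \approx 131.35$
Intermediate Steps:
$h{\left(v \right)} = v + v^{2}$ ($h{\left(v \right)} = v^{2} + v = v + v^{2}$)
$\left(\left(O{\left(-2,4 \right)} + 99\right) + h{\left(5 \right)}\right) - \frac{166 + 48}{-145 + 191} = \left(\left(7 + 99\right) + 5 \left(1 + 5\right)\right) - \frac{166 + 48}{-145 + 191} = \left(106 + 5 \cdot 6\right) - \frac{214}{46} = \left(106 + 30\right) - 214 \cdot \frac{1}{46} = 136 - \frac{107}{23} = \frac{3021}{23}$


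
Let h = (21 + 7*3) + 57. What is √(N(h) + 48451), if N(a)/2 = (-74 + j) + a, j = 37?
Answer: 5*√1943 ≈ 220.40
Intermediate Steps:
h = 99 (h = (21 + 21) + 57 = 42 + 57 = 99)
N(a) = -74 + 2*a (N(a) = 2*((-74 + 37) + a) = 2*(-37 + a) = -74 + 2*a)
√(N(h) + 48451) = √((-74 + 2*99) + 48451) = √((-74 + 198) + 48451) = √(124 + 48451) = √48575 = 5*√1943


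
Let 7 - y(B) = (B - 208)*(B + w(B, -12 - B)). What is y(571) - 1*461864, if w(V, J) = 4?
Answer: -670582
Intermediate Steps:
y(B) = 7 - (-208 + B)*(4 + B) (y(B) = 7 - (B - 208)*(B + 4) = 7 - (-208 + B)*(4 + B))
y(571) - 1*461864 = (839 - 1*571**2 + 204*571) - 1*461864 = (839 - 1*326041 + 116484) - 461864 = (839 - 326041 + 116484) - 461864 = -208718 - 461864 = -670582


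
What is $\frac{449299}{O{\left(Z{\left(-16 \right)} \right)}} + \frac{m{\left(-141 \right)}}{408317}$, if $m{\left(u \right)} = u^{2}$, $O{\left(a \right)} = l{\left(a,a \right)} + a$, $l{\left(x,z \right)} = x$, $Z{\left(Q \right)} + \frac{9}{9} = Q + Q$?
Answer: $- \frac{183455107637}{26948922} \approx -6807.5$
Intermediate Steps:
$Z{\left(Q \right)} = -1 + 2 Q$ ($Z{\left(Q \right)} = -1 + \left(Q + Q\right) = -1 + 2 Q$)
$O{\left(a \right)} = 2 a$ ($O{\left(a \right)} = a + a = 2 a$)
$\frac{449299}{O{\left(Z{\left(-16 \right)} \right)}} + \frac{m{\left(-141 \right)}}{408317} = \frac{449299}{2 \left(-1 + 2 \left(-16\right)\right)} + \frac{\left(-141\right)^{2}}{408317} = \frac{449299}{2 \left(-1 - 32\right)} + 19881 \cdot \frac{1}{408317} = \frac{449299}{2 \left(-33\right)} + \frac{19881}{408317} = \frac{449299}{-66} + \frac{19881}{408317} = 449299 \left(- \frac{1}{66}\right) + \frac{19881}{408317} = - \frac{449299}{66} + \frac{19881}{408317} = - \frac{183455107637}{26948922}$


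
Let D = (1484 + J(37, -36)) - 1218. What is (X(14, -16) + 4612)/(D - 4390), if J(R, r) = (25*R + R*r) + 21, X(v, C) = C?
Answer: -2298/2255 ≈ -1.0191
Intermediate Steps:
J(R, r) = 21 + 25*R + R*r
D = -120 (D = (1484 + (21 + 25*37 + 37*(-36))) - 1218 = (1484 + (21 + 925 - 1332)) - 1218 = (1484 - 386) - 1218 = 1098 - 1218 = -120)
(X(14, -16) + 4612)/(D - 4390) = (-16 + 4612)/(-120 - 4390) = 4596/(-4510) = 4596*(-1/4510) = -2298/2255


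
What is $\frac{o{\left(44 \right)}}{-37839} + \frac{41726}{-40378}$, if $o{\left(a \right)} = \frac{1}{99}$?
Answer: $- \frac{78154090832}{75629225529} \approx -1.0334$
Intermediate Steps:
$o{\left(a \right)} = \frac{1}{99}$
$\frac{o{\left(44 \right)}}{-37839} + \frac{41726}{-40378} = \frac{1}{99 \left(-37839\right)} + \frac{41726}{-40378} = \frac{1}{99} \left(- \frac{1}{37839}\right) + 41726 \left(- \frac{1}{40378}\right) = - \frac{1}{3746061} - \frac{20863}{20189} = - \frac{78154090832}{75629225529}$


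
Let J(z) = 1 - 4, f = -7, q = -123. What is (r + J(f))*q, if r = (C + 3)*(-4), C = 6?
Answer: 4797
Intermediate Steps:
J(z) = -3
r = -36 (r = (6 + 3)*(-4) = 9*(-4) = -36)
(r + J(f))*q = (-36 - 3)*(-123) = -39*(-123) = 4797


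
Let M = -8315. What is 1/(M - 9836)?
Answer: -1/18151 ≈ -5.5093e-5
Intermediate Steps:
1/(M - 9836) = 1/(-8315 - 9836) = 1/(-18151) = -1/18151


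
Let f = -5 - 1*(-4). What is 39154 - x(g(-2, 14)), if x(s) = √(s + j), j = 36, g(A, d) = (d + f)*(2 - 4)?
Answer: 39154 - √10 ≈ 39151.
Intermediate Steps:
f = -1 (f = -5 + 4 = -1)
g(A, d) = 2 - 2*d (g(A, d) = (d - 1)*(2 - 4) = (-1 + d)*(-2) = 2 - 2*d)
x(s) = √(36 + s) (x(s) = √(s + 36) = √(36 + s))
39154 - x(g(-2, 14)) = 39154 - √(36 + (2 - 2*14)) = 39154 - √(36 + (2 - 28)) = 39154 - √(36 - 26) = 39154 - √10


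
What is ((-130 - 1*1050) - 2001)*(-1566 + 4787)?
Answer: -10246001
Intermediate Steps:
((-130 - 1*1050) - 2001)*(-1566 + 4787) = ((-130 - 1050) - 2001)*3221 = (-1180 - 2001)*3221 = -3181*3221 = -10246001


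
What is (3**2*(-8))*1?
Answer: -72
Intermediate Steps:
(3**2*(-8))*1 = (9*(-8))*1 = -72*1 = -72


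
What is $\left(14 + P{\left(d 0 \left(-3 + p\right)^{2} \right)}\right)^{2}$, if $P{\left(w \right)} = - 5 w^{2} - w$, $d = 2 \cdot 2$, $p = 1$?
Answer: $196$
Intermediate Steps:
$d = 4$
$P{\left(w \right)} = - w - 5 w^{2}$
$\left(14 + P{\left(d 0 \left(-3 + p\right)^{2} \right)}\right)^{2} = \left(14 - 4 \cdot 0 \left(-3 + 1\right)^{2} \left(1 + 5 \cdot 4 \cdot 0 \left(-3 + 1\right)^{2}\right)\right)^{2} = \left(14 - 0 \left(-2\right)^{2} \left(1 + 5 \cdot 0 \left(-2\right)^{2}\right)\right)^{2} = \left(14 - 0 \cdot 4 \left(1 + 5 \cdot 0 \cdot 4\right)\right)^{2} = \left(14 - 0 \left(1 + 5 \cdot 0\right)\right)^{2} = \left(14 - 0 \left(1 + 0\right)\right)^{2} = \left(14 - 0 \cdot 1\right)^{2} = \left(14 + 0\right)^{2} = 14^{2} = 196$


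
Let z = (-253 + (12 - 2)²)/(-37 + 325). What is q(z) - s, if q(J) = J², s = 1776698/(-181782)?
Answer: 935936875/93072384 ≈ 10.056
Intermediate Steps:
s = -888349/90891 (s = 1776698*(-1/181782) = -888349/90891 ≈ -9.7738)
z = -17/32 (z = (-253 + 10²)/288 = (-253 + 100)*(1/288) = -153*1/288 = -17/32 ≈ -0.53125)
q(z) - s = (-17/32)² - 1*(-888349/90891) = 289/1024 + 888349/90891 = 935936875/93072384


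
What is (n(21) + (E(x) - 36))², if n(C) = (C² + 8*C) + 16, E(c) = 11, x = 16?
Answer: 360000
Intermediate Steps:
n(C) = 16 + C² + 8*C
(n(21) + (E(x) - 36))² = ((16 + 21² + 8*21) + (11 - 36))² = ((16 + 441 + 168) - 25)² = (625 - 25)² = 600² = 360000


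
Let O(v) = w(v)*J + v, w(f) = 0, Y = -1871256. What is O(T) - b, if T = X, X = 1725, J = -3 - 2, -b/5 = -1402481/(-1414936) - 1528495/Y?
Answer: 71737984691795/41370429369 ≈ 1734.0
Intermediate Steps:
b = -373994030270/41370429369 (b = -5*(-1402481/(-1414936) - 1528495/(-1871256)) = -5*(-1402481*(-1/1414936) - 1528495*(-1/1871256)) = -5*(1402481/1414936 + 1528495/1871256) = -5*74798806054/41370429369 = -373994030270/41370429369 ≈ -9.0401)
J = -5
T = 1725
O(v) = v (O(v) = 0*(-5) + v = 0 + v = v)
O(T) - b = 1725 - 1*(-373994030270/41370429369) = 1725 + 373994030270/41370429369 = 71737984691795/41370429369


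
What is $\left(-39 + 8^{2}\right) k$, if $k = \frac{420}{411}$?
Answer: $\frac{3500}{137} \approx 25.547$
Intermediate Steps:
$k = \frac{140}{137}$ ($k = 420 \cdot \frac{1}{411} = \frac{140}{137} \approx 1.0219$)
$\left(-39 + 8^{2}\right) k = \left(-39 + 8^{2}\right) \frac{140}{137} = \left(-39 + 64\right) \frac{140}{137} = 25 \cdot \frac{140}{137} = \frac{3500}{137}$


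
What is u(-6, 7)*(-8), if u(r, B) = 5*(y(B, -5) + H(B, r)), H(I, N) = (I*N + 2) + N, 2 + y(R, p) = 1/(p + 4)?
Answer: 1960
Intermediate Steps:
y(R, p) = -2 + 1/(4 + p) (y(R, p) = -2 + 1/(p + 4) = -2 + 1/(4 + p))
H(I, N) = 2 + N + I*N (H(I, N) = (2 + I*N) + N = 2 + N + I*N)
u(r, B) = -5 + 5*r + 5*B*r (u(r, B) = 5*((-7 - 2*(-5))/(4 - 5) + (2 + r + B*r)) = 5*((-7 + 10)/(-1) + (2 + r + B*r)) = 5*(-1*3 + (2 + r + B*r)) = 5*(-3 + (2 + r + B*r)) = 5*(-1 + r + B*r) = -5 + 5*r + 5*B*r)
u(-6, 7)*(-8) = (-5 + 5*(-6) + 5*7*(-6))*(-8) = (-5 - 30 - 210)*(-8) = -245*(-8) = 1960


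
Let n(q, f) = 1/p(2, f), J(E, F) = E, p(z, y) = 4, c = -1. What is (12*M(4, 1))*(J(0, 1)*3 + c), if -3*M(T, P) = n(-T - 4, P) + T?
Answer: 17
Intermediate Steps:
n(q, f) = 1/4
M(T, P) = -1/12 - T/3 (M(T, P) = -(1/4 + T)/3 = -1/12 - T/3)
(12*M(4, 1))*(J(0, 1)*3 + c) = (12*(-1/12 - 1/3*4))*(0*3 - 1) = (12*(-1/12 - 4/3))*(0 - 1) = (12*(-17/12))*(-1) = -17*(-1) = 17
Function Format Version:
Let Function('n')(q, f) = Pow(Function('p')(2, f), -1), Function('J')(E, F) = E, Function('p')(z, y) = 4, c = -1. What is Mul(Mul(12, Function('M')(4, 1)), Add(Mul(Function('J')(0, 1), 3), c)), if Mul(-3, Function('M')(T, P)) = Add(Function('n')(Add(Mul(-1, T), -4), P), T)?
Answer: 17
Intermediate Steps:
Function('n')(q, f) = Rational(1, 4) (Function('n')(q, f) = Pow(4, -1) = Rational(1, 4))
Function('M')(T, P) = Add(Rational(-1, 12), Mul(Rational(-1, 3), T)) (Function('M')(T, P) = Mul(Rational(-1, 3), Add(Rational(1, 4), T)) = Add(Rational(-1, 12), Mul(Rational(-1, 3), T)))
Mul(Mul(12, Function('M')(4, 1)), Add(Mul(Function('J')(0, 1), 3), c)) = Mul(Mul(12, Add(Rational(-1, 12), Mul(Rational(-1, 3), 4))), Add(Mul(0, 3), -1)) = Mul(Mul(12, Add(Rational(-1, 12), Rational(-4, 3))), Add(0, -1)) = Mul(Mul(12, Rational(-17, 12)), -1) = Mul(-17, -1) = 17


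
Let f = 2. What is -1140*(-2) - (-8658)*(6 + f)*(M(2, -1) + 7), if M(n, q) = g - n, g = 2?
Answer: 487128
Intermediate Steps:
M(n, q) = 2 - n
-1140*(-2) - (-8658)*(6 + f)*(M(2, -1) + 7) = -1140*(-2) - (-8658)*(6 + 2)*((2 - 1*2) + 7) = 2280 - (-8658)*8*((2 - 2) + 7) = 2280 - (-8658)*8*(0 + 7) = 2280 - (-8658)*8*7 = 2280 - (-8658)*56 = 2280 - 1*(-484848) = 2280 + 484848 = 487128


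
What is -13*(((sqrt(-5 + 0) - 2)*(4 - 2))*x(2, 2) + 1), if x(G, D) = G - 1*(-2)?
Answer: 195 - 104*I*sqrt(5) ≈ 195.0 - 232.55*I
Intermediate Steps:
x(G, D) = 2 + G (x(G, D) = G + 2 = 2 + G)
-13*(((sqrt(-5 + 0) - 2)*(4 - 2))*x(2, 2) + 1) = -13*(((sqrt(-5 + 0) - 2)*(4 - 2))*(2 + 2) + 1) = -13*(((sqrt(-5) - 2)*2)*4 + 1) = -13*(((I*sqrt(5) - 2)*2)*4 + 1) = -13*(((-2 + I*sqrt(5))*2)*4 + 1) = -13*((-4 + 2*I*sqrt(5))*4 + 1) = -13*((-16 + 8*I*sqrt(5)) + 1) = -13*(-15 + 8*I*sqrt(5)) = 195 - 104*I*sqrt(5)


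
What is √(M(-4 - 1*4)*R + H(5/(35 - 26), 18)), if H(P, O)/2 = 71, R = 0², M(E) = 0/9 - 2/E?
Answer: √142 ≈ 11.916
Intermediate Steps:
M(E) = -2/E (M(E) = 0*(⅑) - 2/E = 0 - 2/E = -2/E)
R = 0
H(P, O) = 142 (H(P, O) = 2*71 = 142)
√(M(-4 - 1*4)*R + H(5/(35 - 26), 18)) = √(-2/(-4 - 1*4)*0 + 142) = √(-2/(-4 - 4)*0 + 142) = √(-2/(-8)*0 + 142) = √(-2*(-⅛)*0 + 142) = √((¼)*0 + 142) = √(0 + 142) = √142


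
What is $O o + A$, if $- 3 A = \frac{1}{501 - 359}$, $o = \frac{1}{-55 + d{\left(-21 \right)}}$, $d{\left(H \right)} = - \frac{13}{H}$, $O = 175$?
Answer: $- \frac{391673}{121623} \approx -3.2204$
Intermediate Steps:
$o = - \frac{21}{1142}$ ($o = \frac{1}{-55 - \frac{13}{-21}} = \frac{1}{-55 - - \frac{13}{21}} = \frac{1}{-55 + \frac{13}{21}} = \frac{1}{- \frac{1142}{21}} = - \frac{21}{1142} \approx -0.018389$)
$A = - \frac{1}{426}$ ($A = - \frac{1}{3 \left(501 - 359\right)} = - \frac{1}{3 \cdot 142} = \left(- \frac{1}{3}\right) \frac{1}{142} = - \frac{1}{426} \approx -0.0023474$)
$O o + A = 175 \left(- \frac{21}{1142}\right) - \frac{1}{426} = - \frac{3675}{1142} - \frac{1}{426} = - \frac{391673}{121623}$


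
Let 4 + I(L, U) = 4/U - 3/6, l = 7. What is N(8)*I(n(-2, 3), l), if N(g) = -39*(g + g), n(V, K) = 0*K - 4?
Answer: 17160/7 ≈ 2451.4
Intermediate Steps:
n(V, K) = -4 (n(V, K) = 0 - 4 = -4)
I(L, U) = -9/2 + 4/U (I(L, U) = -4 + (4/U - 3/6) = -4 + (4/U - 3*1/6) = -4 + (4/U - 1/2) = -4 + (-1/2 + 4/U) = -9/2 + 4/U)
N(g) = -78*g
N(8)*I(n(-2, 3), l) = (-78*8)*(-9/2 + 4/7) = -624*(-9/2 + 4*(1/7)) = -624*(-9/2 + 4/7) = -624*(-55/14) = 17160/7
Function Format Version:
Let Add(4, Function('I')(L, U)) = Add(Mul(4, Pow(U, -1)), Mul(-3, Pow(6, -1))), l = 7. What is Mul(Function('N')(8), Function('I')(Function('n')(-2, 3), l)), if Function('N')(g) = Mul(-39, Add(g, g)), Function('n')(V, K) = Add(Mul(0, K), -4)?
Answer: Rational(17160, 7) ≈ 2451.4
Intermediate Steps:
Function('n')(V, K) = -4 (Function('n')(V, K) = Add(0, -4) = -4)
Function('I')(L, U) = Add(Rational(-9, 2), Mul(4, Pow(U, -1))) (Function('I')(L, U) = Add(-4, Add(Mul(4, Pow(U, -1)), Mul(-3, Pow(6, -1)))) = Add(-4, Add(Mul(4, Pow(U, -1)), Mul(-3, Rational(1, 6)))) = Add(-4, Add(Mul(4, Pow(U, -1)), Rational(-1, 2))) = Add(-4, Add(Rational(-1, 2), Mul(4, Pow(U, -1)))) = Add(Rational(-9, 2), Mul(4, Pow(U, -1))))
Function('N')(g) = Mul(-78, g) (Function('N')(g) = Mul(-39, Mul(2, g)) = Mul(-78, g))
Mul(Function('N')(8), Function('I')(Function('n')(-2, 3), l)) = Mul(Mul(-78, 8), Add(Rational(-9, 2), Mul(4, Pow(7, -1)))) = Mul(-624, Add(Rational(-9, 2), Mul(4, Rational(1, 7)))) = Mul(-624, Add(Rational(-9, 2), Rational(4, 7))) = Mul(-624, Rational(-55, 14)) = Rational(17160, 7)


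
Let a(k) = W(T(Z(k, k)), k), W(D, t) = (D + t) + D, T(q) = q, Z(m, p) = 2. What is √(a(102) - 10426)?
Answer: 4*I*√645 ≈ 101.59*I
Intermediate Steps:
W(D, t) = t + 2*D
a(k) = 4 + k (a(k) = k + 2*2 = k + 4 = 4 + k)
√(a(102) - 10426) = √((4 + 102) - 10426) = √(106 - 10426) = √(-10320) = 4*I*√645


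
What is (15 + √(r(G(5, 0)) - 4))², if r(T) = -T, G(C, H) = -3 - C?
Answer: 289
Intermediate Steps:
(15 + √(r(G(5, 0)) - 4))² = (15 + √(-(-3 - 1*5) - 4))² = (15 + √(-(-3 - 5) - 4))² = (15 + √(-1*(-8) - 4))² = (15 + √(8 - 4))² = (15 + √4)² = (15 + 2)² = 17² = 289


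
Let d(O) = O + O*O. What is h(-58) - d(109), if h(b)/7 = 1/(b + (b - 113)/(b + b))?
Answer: -78619242/6557 ≈ -11990.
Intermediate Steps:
h(b) = 7/(b + (-113 + b)/(2*b)) (h(b) = 7/(b + (b - 113)/(b + b)) = 7/(b + (-113 + b)/((2*b))) = 7/(b + (-113 + b)*(1/(2*b))) = 7/(b + (-113 + b)/(2*b)))
d(O) = O + O²
h(-58) - d(109) = 14*(-58)/(-113 - 58 + 2*(-58)²) - 109*(1 + 109) = 14*(-58)/(-113 - 58 + 2*3364) - 109*110 = 14*(-58)/(-113 - 58 + 6728) - 1*11990 = 14*(-58)/6557 - 11990 = 14*(-58)*(1/6557) - 11990 = -812/6557 - 11990 = -78619242/6557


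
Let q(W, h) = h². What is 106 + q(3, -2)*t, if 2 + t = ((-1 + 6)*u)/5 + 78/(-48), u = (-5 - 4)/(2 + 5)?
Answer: 1209/14 ≈ 86.357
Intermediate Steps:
u = -9/7 ≈ -1.2857
t = -275/56 (t = -2 + (((-1 + 6)*(-9/7))/5 + 78/(-48)) = -2 + ((5*(-9/7))*(⅕) + 78*(-1/48)) = -2 + (-45/7*⅕ - 13/8) = -2 + (-9/7 - 13/8) = -2 - 163/56 = -275/56 ≈ -4.9107)
106 + q(3, -2)*t = 106 + (-2)²*(-275/56) = 106 + 4*(-275/56) = 106 - 275/14 = 1209/14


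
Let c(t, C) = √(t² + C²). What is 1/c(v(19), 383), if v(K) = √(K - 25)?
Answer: √146683/146683 ≈ 0.0026110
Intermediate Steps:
v(K) = √(-25 + K)
c(t, C) = √(C² + t²)
1/c(v(19), 383) = 1/(√(383² + (√(-25 + 19))²)) = 1/(√(146689 + (√(-6))²)) = 1/(√(146689 + (I*√6)²)) = 1/(√(146689 - 6)) = 1/(√146683) = √146683/146683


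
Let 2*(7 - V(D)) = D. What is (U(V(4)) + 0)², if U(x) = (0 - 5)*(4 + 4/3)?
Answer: 6400/9 ≈ 711.11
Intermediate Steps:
V(D) = 7 - D/2
U(x) = -80/3 (U(x) = -5*(4 + 4*(⅓)) = -5*(4 + 4/3) = -5*16/3 = -80/3)
(U(V(4)) + 0)² = (-80/3 + 0)² = (-80/3)² = 6400/9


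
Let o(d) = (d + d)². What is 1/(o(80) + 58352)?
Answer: 1/83952 ≈ 1.1912e-5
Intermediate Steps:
o(d) = 4*d² (o(d) = (2*d)² = 4*d²)
1/(o(80) + 58352) = 1/(4*80² + 58352) = 1/(4*6400 + 58352) = 1/(25600 + 58352) = 1/83952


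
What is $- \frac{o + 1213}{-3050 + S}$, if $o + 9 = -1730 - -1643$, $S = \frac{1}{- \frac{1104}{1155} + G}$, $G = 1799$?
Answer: $\frac{773239899}{2111352965} \approx 0.36623$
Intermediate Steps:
$S = \frac{385}{692247}$ ($S = \frac{1}{- \frac{1104}{1155} + 1799} = \frac{1}{\left(-1104\right) \frac{1}{1155} + 1799} = \frac{1}{- \frac{368}{385} + 1799} = \frac{1}{\frac{692247}{385}} = \frac{385}{692247} \approx 0.00055616$)
$o = -96$ ($o = -9 - 87 = -96$)
$- \frac{o + 1213}{-3050 + S} = - \frac{-96 + 1213}{-3050 + \frac{385}{692247}} = - \frac{1117}{- \frac{2111352965}{692247}} = - \frac{1117 \left(-692247\right)}{2111352965} = \left(-1\right) \left(- \frac{773239899}{2111352965}\right) = \frac{773239899}{2111352965}$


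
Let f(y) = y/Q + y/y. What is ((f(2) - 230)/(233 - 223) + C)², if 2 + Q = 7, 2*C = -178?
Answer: 31281649/2500 ≈ 12513.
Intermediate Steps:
C = -89 (C = (½)*(-178) = -89)
Q = 5 (Q = -2 + 7 = 5)
f(y) = 1 + y/5 (f(y) = y/5 + y/y = y*(⅕) + 1 = y/5 + 1 = 1 + y/5)
((f(2) - 230)/(233 - 223) + C)² = (((1 + (⅕)*2) - 230)/(233 - 223) - 89)² = (((1 + ⅖) - 230)/10 - 89)² = ((7/5 - 230)*(⅒) - 89)² = (-1143/5*⅒ - 89)² = (-1143/50 - 89)² = (-5593/50)² = 31281649/2500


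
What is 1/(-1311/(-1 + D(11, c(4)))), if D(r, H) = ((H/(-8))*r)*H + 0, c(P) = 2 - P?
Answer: 13/2622 ≈ 0.0049580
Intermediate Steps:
D(r, H) = -r*H**2/8 (D(r, H) = ((H*(-1/8))*r)*H + 0 = ((-H/8)*r)*H + 0 = (-H*r/8)*H + 0 = -r*H**2/8 + 0 = -r*H**2/8)
1/(-1311/(-1 + D(11, c(4)))) = 1/(-1311/(-1 - 1/8*11*(2 - 1*4)**2)) = 1/(-1311/(-1 - 1/8*11*(2 - 4)**2)) = 1/(-1311/(-1 - 1/8*11*(-2)**2)) = 1/(-1311/(-1 - 1/8*11*4)) = 1/(-1311/(-1 - 11/2)) = 1/(-1311/(-13/2)) = 1/(-2/13*(-1311)) = 1/(2622/13) = 13/2622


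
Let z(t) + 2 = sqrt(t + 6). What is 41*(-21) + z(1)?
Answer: -863 + sqrt(7) ≈ -860.35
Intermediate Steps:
z(t) = -2 + sqrt(6 + t) (z(t) = -2 + sqrt(t + 6) = -2 + sqrt(6 + t))
41*(-21) + z(1) = 41*(-21) + (-2 + sqrt(6 + 1)) = -861 + (-2 + sqrt(7)) = -863 + sqrt(7)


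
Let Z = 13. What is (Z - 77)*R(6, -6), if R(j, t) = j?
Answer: -384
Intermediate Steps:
(Z - 77)*R(6, -6) = (13 - 77)*6 = -64*6 = -384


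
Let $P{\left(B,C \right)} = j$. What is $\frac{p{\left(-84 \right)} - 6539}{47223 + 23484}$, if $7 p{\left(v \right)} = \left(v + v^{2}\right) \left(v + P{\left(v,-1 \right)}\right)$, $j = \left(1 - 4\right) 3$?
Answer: $- \frac{99167}{70707} \approx -1.4025$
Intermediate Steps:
$j = -9$ ($j = \left(-3\right) 3 = -9$)
$P{\left(B,C \right)} = -9$
$p{\left(v \right)} = \frac{\left(-9 + v\right) \left(v + v^{2}\right)}{7}$ ($p{\left(v \right)} = \frac{\left(v + v^{2}\right) \left(v - 9\right)}{7} = \frac{\left(v + v^{2}\right) \left(-9 + v\right)}{7} = \frac{\left(-9 + v\right) \left(v + v^{2}\right)}{7}$)
$\frac{p{\left(-84 \right)} - 6539}{47223 + 23484} = \frac{\frac{1}{7} \left(-84\right) \left(-9 + \left(-84\right)^{2} - -672\right) - 6539}{47223 + 23484} = \frac{\frac{1}{7} \left(-84\right) \left(-9 + 7056 + 672\right) - 6539}{70707} = \left(\frac{1}{7} \left(-84\right) 7719 - 6539\right) \frac{1}{70707} = \left(-92628 - 6539\right) \frac{1}{70707} = \left(-99167\right) \frac{1}{70707} = - \frac{99167}{70707}$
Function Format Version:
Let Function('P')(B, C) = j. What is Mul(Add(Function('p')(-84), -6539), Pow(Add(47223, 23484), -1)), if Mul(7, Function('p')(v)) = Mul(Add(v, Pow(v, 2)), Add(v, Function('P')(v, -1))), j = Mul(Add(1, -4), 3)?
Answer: Rational(-99167, 70707) ≈ -1.4025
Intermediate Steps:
j = -9 (j = Mul(-3, 3) = -9)
Function('P')(B, C) = -9
Function('p')(v) = Mul(Rational(1, 7), Add(-9, v), Add(v, Pow(v, 2))) (Function('p')(v) = Mul(Rational(1, 7), Mul(Add(v, Pow(v, 2)), Add(v, -9))) = Mul(Rational(1, 7), Mul(Add(v, Pow(v, 2)), Add(-9, v))) = Mul(Rational(1, 7), Mul(Add(-9, v), Add(v, Pow(v, 2)))) = Mul(Rational(1, 7), Add(-9, v), Add(v, Pow(v, 2))))
Mul(Add(Function('p')(-84), -6539), Pow(Add(47223, 23484), -1)) = Mul(Add(Mul(Rational(1, 7), -84, Add(-9, Pow(-84, 2), Mul(-8, -84))), -6539), Pow(Add(47223, 23484), -1)) = Mul(Add(Mul(Rational(1, 7), -84, Add(-9, 7056, 672)), -6539), Pow(70707, -1)) = Mul(Add(Mul(Rational(1, 7), -84, 7719), -6539), Rational(1, 70707)) = Mul(Add(-92628, -6539), Rational(1, 70707)) = Mul(-99167, Rational(1, 70707)) = Rational(-99167, 70707)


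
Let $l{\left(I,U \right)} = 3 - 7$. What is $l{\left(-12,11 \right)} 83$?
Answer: $-332$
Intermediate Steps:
$l{\left(I,U \right)} = -4$ ($l{\left(I,U \right)} = 3 - 7 = -4$)
$l{\left(-12,11 \right)} 83 = \left(-4\right) 83 = -332$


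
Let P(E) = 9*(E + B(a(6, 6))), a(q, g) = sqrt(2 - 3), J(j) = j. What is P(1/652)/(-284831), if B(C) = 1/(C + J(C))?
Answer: -9/185709812 + 9*I/569662 ≈ -4.8463e-8 + 1.5799e-5*I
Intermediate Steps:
a(q, g) = I (a(q, g) = sqrt(-1) = I)
B(C) = 1/(2*C) (B(C) = 1/(C + C) = 1/(2*C))
P(E) = 9*E - 9*I/2 (P(E) = 9*(E + 1/(2*I)) = 9*(E + (-I)/2) = 9*(E - I/2) = 9*E - 9*I/2)
P(1/652)/(-284831) = (9/652 - 9*I/2)/(-284831) = (9*(1/652) - 9*I/2)*(-1/284831) = (9/652 - 9*I/2)*(-1/284831) = -9/185709812 + 9*I/569662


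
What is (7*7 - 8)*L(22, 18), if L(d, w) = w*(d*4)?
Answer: 64944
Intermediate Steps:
L(d, w) = 4*d*w (L(d, w) = w*(4*d) = 4*d*w)
(7*7 - 8)*L(22, 18) = (7*7 - 8)*(4*22*18) = (49 - 8)*1584 = 41*1584 = 64944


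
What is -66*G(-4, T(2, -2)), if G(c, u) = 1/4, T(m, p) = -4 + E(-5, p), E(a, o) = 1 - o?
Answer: -33/2 ≈ -16.500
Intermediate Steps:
T(m, p) = -3 - p (T(m, p) = -4 + (1 - p) = -3 - p)
G(c, u) = 1/4
-66*G(-4, T(2, -2)) = -66*1/4 = -33/2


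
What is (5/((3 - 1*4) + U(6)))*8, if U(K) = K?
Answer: 8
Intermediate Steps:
(5/((3 - 1*4) + U(6)))*8 = (5/((3 - 1*4) + 6))*8 = (5/((3 - 4) + 6))*8 = (5/(-1 + 6))*8 = (5/5)*8 = ((⅕)*5)*8 = 1*8 = 8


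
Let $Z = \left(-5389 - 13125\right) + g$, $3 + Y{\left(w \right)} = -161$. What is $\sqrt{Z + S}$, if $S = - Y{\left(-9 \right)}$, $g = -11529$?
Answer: $i \sqrt{29879} \approx 172.86 i$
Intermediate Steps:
$Y{\left(w \right)} = -164$ ($Y{\left(w \right)} = -3 - 161 = -164$)
$Z = -30043$ ($Z = \left(-5389 - 13125\right) - 11529 = -18514 - 11529 = -30043$)
$S = 164$ ($S = \left(-1\right) \left(-164\right) = 164$)
$\sqrt{Z + S} = \sqrt{-30043 + 164} = \sqrt{-29879} = i \sqrt{29879}$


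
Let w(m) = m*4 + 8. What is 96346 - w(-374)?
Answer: 97834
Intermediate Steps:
w(m) = 8 + 4*m (w(m) = 4*m + 8 = 8 + 4*m)
96346 - w(-374) = 96346 - (8 + 4*(-374)) = 96346 - (8 - 1496) = 96346 - 1*(-1488) = 96346 + 1488 = 97834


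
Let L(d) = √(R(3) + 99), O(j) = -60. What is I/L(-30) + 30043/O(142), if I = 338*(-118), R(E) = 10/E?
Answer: -30043/60 - 39884*√921/307 ≈ -4443.4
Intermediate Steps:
L(d) = √921/3 (L(d) = √(10/3 + 99) = √(307/3) = √921/3)
I = -39884
I/L(-30) + 30043/O(142) = -39884*√921/307 + 30043/(-60) = -39884*√921/307 + 30043*(-1/60) = -39884*√921/307 - 30043/60 = -30043/60 - 39884*√921/307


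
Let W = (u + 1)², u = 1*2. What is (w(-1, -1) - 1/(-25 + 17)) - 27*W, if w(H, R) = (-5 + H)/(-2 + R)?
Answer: -1927/8 ≈ -240.88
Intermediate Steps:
u = 2
w(H, R) = (-5 + H)/(-2 + R)
W = 9 (W = (2 + 1)² = 3² = 9)
(w(-1, -1) - 1/(-25 + 17)) - 27*W = ((-5 - 1)/(-2 - 1) - 1/(-25 + 17)) - 27*9 = (-6/(-3) - 1/(-8)) - 243 = (-⅓*(-6) - 1*(-⅛)) - 243 = (2 + ⅛) - 243 = 17/8 - 243 = -1927/8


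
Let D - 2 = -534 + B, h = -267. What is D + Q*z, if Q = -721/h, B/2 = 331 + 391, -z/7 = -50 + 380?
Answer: -474002/89 ≈ -5325.9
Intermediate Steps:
z = -2310 (z = -7*(-50 + 380) = -7*330 = -2310)
B = 1444 (B = 2*(331 + 391) = 2*722 = 1444)
D = 912 (D = 2 + (-534 + 1444) = 2 + 910 = 912)
Q = 721/267 (Q = -721/(-267) = -721*(-1/267) = 721/267 ≈ 2.7004)
D + Q*z = 912 + (721/267)*(-2310) = 912 - 555170/89 = -474002/89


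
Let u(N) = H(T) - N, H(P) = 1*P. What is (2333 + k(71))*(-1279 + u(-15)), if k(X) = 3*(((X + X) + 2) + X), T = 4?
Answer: -3752280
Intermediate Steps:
k(X) = 6 + 9*X (k(X) = 3*((2*X + 2) + X) = 3*((2 + 2*X) + X) = 3*(2 + 3*X) = 6 + 9*X)
H(P) = P
u(N) = 4 - N
(2333 + k(71))*(-1279 + u(-15)) = (2333 + (6 + 9*71))*(-1279 + (4 - 1*(-15))) = (2333 + (6 + 639))*(-1279 + (4 + 15)) = (2333 + 645)*(-1279 + 19) = 2978*(-1260) = -3752280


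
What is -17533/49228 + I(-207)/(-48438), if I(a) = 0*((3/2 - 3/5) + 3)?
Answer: -17533/49228 ≈ -0.35616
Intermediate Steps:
I(a) = 0 (I(a) = 0*((3*(½) - 3*⅕) + 3) = 0*((3/2 - ⅗) + 3) = 0*(9/10 + 3) = 0*(39/10) = 0)
-17533/49228 + I(-207)/(-48438) = -17533/49228 + 0/(-48438) = -17533*1/49228 + 0*(-1/48438) = -17533/49228 + 0 = -17533/49228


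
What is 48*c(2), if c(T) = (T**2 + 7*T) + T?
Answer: 960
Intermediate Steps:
c(T) = T**2 + 8*T
48*c(2) = 48*(2*(8 + 2)) = 48*(2*10) = 48*20 = 960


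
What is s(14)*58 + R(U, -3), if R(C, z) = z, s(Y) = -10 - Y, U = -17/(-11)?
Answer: -1395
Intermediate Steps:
U = 17/11 (U = -17*(-1/11) = 17/11 ≈ 1.5455)
s(14)*58 + R(U, -3) = (-10 - 1*14)*58 - 3 = (-10 - 14)*58 - 3 = -24*58 - 3 = -1392 - 3 = -1395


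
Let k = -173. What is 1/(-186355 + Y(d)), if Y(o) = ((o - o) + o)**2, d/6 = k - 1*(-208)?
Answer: -1/142255 ≈ -7.0296e-6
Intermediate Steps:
d = 210 (d = 6*(-173 - 1*(-208)) = 6*(-173 + 208) = 6*35 = 210)
Y(o) = o**2 (Y(o) = (0 + o)**2 = o**2)
1/(-186355 + Y(d)) = 1/(-186355 + 210**2) = 1/(-186355 + 44100) = 1/(-142255) = -1/142255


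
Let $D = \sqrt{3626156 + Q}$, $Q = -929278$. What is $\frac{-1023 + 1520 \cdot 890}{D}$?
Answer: $\frac{1351777 \sqrt{2696878}}{2696878} \approx 823.14$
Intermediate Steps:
$D = \sqrt{2696878}$ ($D = \sqrt{3626156 - 929278} = \sqrt{2696878} \approx 1642.2$)
$\frac{-1023 + 1520 \cdot 890}{D} = \frac{-1023 + 1520 \cdot 890}{\sqrt{2696878}} = \left(-1023 + 1352800\right) \frac{\sqrt{2696878}}{2696878} = 1351777 \frac{\sqrt{2696878}}{2696878} = \frac{1351777 \sqrt{2696878}}{2696878}$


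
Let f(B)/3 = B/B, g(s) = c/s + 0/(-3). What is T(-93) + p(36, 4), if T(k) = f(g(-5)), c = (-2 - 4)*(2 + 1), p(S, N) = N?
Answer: 7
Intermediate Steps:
c = -18 (c = -6*3 = -18)
g(s) = -18/s (g(s) = -18/s + 0/(-3) = -18/s + 0*(-⅓) = -18/s + 0 = -18/s)
f(B) = 3 (f(B) = 3*(B/B) = 3*1 = 3)
T(k) = 3
T(-93) + p(36, 4) = 3 + 4 = 7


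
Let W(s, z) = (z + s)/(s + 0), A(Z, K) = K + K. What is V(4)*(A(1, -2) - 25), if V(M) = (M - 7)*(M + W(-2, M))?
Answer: 261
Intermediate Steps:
A(Z, K) = 2*K
W(s, z) = (s + z)/s
V(M) = (1 + M/2)*(-7 + M) (V(M) = (M - 7)*(M + (-2 + M)/(-2)) = (-7 + M)*(M - (-2 + M)/2) = (-7 + M)*(M + (1 - M/2)) = (-7 + M)*(1 + M/2) = (1 + M/2)*(-7 + M))
V(4)*(A(1, -2) - 25) = (-7 + (½)*4² - 5/2*4)*(2*(-2) - 25) = (-7 + (½)*16 - 10)*(-4 - 25) = (-7 + 8 - 10)*(-29) = -9*(-29) = 261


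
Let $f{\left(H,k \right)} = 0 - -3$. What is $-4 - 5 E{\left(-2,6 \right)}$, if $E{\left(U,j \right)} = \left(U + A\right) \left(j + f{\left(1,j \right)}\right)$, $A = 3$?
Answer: $-49$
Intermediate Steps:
$f{\left(H,k \right)} = 3$ ($f{\left(H,k \right)} = 0 + 3 = 3$)
$E{\left(U,j \right)} = \left(3 + U\right) \left(3 + j\right)$ ($E{\left(U,j \right)} = \left(U + 3\right) \left(j + 3\right) = \left(3 + U\right) \left(3 + j\right)$)
$-4 - 5 E{\left(-2,6 \right)} = -4 - 5 \left(9 + 3 \left(-2\right) + 3 \cdot 6 - 12\right) = -4 - 5 \left(9 - 6 + 18 - 12\right) = -4 - 45 = -49$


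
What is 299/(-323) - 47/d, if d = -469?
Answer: -125050/151487 ≈ -0.82548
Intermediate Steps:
299/(-323) - 47/d = 299/(-323) - 47/(-469) = 299*(-1/323) - 47*(-1/469) = -299/323 + 47/469 = -125050/151487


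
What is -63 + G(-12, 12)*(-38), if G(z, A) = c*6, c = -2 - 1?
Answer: 621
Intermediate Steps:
c = -3
G(z, A) = -18 (G(z, A) = -3*6 = -18)
-63 + G(-12, 12)*(-38) = -63 - 18*(-38) = -63 + 684 = 621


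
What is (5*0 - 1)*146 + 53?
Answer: -93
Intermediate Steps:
(5*0 - 1)*146 + 53 = (0 - 1)*146 + 53 = -1*146 + 53 = -146 + 53 = -93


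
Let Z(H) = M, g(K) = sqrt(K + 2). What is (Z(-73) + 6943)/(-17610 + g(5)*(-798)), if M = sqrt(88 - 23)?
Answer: -20377705/50942412 - 2935*sqrt(65)/50942412 + 133*sqrt(455)/50942412 + 923419*sqrt(7)/50942412 ≈ -0.35246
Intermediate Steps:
g(K) = sqrt(2 + K)
M = sqrt(65) ≈ 8.0623
Z(H) = sqrt(65)
(Z(-73) + 6943)/(-17610 + g(5)*(-798)) = (sqrt(65) + 6943)/(-17610 + sqrt(2 + 5)*(-798)) = (6943 + sqrt(65))/(-17610 + sqrt(7)*(-798)) = (6943 + sqrt(65))/(-17610 - 798*sqrt(7))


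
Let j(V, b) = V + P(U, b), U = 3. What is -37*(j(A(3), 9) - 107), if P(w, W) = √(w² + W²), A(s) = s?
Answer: 3848 - 111*√10 ≈ 3497.0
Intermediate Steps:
P(w, W) = √(W² + w²)
j(V, b) = V + √(9 + b²) (j(V, b) = V + √(b² + 3²) = V + √(b² + 9) = V + √(9 + b²))
-37*(j(A(3), 9) - 107) = -37*((3 + √(9 + 9²)) - 107) = -37*((3 + √(9 + 81)) - 107) = -37*((3 + √90) - 107) = -37*((3 + 3*√10) - 107) = -37*(-104 + 3*√10) = 3848 - 111*√10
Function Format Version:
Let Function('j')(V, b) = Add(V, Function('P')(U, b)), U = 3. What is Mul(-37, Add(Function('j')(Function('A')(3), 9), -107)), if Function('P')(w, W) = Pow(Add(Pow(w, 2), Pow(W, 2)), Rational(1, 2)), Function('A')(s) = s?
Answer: Add(3848, Mul(-111, Pow(10, Rational(1, 2)))) ≈ 3497.0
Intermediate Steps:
Function('P')(w, W) = Pow(Add(Pow(W, 2), Pow(w, 2)), Rational(1, 2))
Function('j')(V, b) = Add(V, Pow(Add(9, Pow(b, 2)), Rational(1, 2))) (Function('j')(V, b) = Add(V, Pow(Add(Pow(b, 2), Pow(3, 2)), Rational(1, 2))) = Add(V, Pow(Add(Pow(b, 2), 9), Rational(1, 2))) = Add(V, Pow(Add(9, Pow(b, 2)), Rational(1, 2))))
Mul(-37, Add(Function('j')(Function('A')(3), 9), -107)) = Mul(-37, Add(Add(3, Pow(Add(9, Pow(9, 2)), Rational(1, 2))), -107)) = Mul(-37, Add(Add(3, Pow(Add(9, 81), Rational(1, 2))), -107)) = Mul(-37, Add(Add(3, Pow(90, Rational(1, 2))), -107)) = Mul(-37, Add(Add(3, Mul(3, Pow(10, Rational(1, 2)))), -107)) = Mul(-37, Add(-104, Mul(3, Pow(10, Rational(1, 2))))) = Add(3848, Mul(-111, Pow(10, Rational(1, 2))))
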